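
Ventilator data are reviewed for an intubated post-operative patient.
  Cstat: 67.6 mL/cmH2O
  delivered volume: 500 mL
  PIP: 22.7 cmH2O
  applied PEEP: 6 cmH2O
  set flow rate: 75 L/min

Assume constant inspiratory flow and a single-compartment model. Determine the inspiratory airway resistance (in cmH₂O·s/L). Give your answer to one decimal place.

Flow: 75 L/min ÷ 60 = 1.25 L/s.
Equation of motion (constant flow): PIP = Vt/C + R·V̇ + PEEP.
R·V̇ = PIP − Vt/C − PEEP = 22.7 − 500/67.6 − 6 = 22.7 − 7.396 − 6 = 9.304 cmH2O.
R = 9.304 / 1.25 = 7.443 cmH2O·s/L.

7.4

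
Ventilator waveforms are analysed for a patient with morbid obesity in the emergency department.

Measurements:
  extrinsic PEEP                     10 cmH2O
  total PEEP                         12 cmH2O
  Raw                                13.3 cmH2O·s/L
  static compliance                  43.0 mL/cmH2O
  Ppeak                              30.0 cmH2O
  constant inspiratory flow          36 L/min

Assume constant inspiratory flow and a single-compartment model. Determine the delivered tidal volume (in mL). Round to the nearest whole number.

Flow: 36 L/min ÷ 60 = 0.6 L/s.
Total PEEP = 12 cmH2O (set 10 + intrinsic 2); this is the baseline alveolar pressure.
Equation of motion (constant flow): PIP = Vt/C + R·V̇ + PEEP.
Vt/C = PIP − R·V̇ − PEEP = 30.0 − 7.98 − 12 = 10.02 cmH2O.
Vt = C × 10.02 = 43.0 × 10.02 = 430.86 mL.

431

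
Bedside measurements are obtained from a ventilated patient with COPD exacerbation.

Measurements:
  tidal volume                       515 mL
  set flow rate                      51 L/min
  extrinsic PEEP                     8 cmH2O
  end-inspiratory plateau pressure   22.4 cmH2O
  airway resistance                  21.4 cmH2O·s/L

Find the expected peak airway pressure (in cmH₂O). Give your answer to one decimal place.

40.6

Flow: 51 L/min ÷ 60 = 0.85 L/s.
PIP = Pplat + Raw × flow = 22.4 + 21.4 × 0.85 = 22.4 + 18.19 = 40.59 cmH2O.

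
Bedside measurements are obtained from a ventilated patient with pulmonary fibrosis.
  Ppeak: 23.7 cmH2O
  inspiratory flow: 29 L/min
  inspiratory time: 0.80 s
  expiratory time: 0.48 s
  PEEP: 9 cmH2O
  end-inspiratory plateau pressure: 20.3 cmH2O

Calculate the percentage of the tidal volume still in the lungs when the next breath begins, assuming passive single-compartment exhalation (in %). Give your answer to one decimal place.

Flow: 29 L/min ÷ 60 = 0.4833 L/s.
Vt = flow × Ti = 0.4833 L/s × 0.80 s × 1000 mL/L = 386.64 mL.
R = (PIP − Pplat)/V̇ = (23.7 − 20.3) / 0.4833 = 3.4/0.4833 = 7.035 cmH2O·s/L.
C = Vt/(Pplat − PEEP) = 386.64 / (20.3 − 9) = 386.64/11.3 = 34.216 mL/cmH2O.
τ = R × C = 7.035 × 0.03422 L/cmH2O = 0.2407 s.
Fraction remaining at end-expiration = e^(−Te/τ) = e^(−0.48/0.2407) = 0.1361 → 13.61%.

13.6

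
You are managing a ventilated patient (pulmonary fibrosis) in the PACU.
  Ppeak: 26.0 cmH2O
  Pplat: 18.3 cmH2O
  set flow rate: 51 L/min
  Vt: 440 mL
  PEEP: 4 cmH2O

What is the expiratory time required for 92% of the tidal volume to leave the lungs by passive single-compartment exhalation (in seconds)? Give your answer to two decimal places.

Flow: 51 L/min ÷ 60 = 0.85 L/s.
R = (PIP − Pplat)/V̇ = (26.0 − 18.3) / 0.85 = 7.7/0.85 = 9.059 cmH2O·s/L.
C = Vt/(Pplat − PEEP) = 440.0 / (18.3 − 4) = 440.0/14.3 = 30.769 mL/cmH2O.
τ = R × C = 9.059 × 0.03077 L/cmH2O = 0.2787 s.
t = −τ·ln(1 − 0.92) = −0.2787·ln(0.08) = 0.7039 s.

0.70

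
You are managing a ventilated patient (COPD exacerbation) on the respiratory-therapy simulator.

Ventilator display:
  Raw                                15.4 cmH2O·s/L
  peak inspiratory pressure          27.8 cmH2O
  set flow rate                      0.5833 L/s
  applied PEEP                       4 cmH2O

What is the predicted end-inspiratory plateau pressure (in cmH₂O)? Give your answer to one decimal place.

Pplat = PIP − Raw × flow = 27.8 − 15.4 × 0.5833 = 27.8 − 8.983 = 18.817 cmH2O.

18.8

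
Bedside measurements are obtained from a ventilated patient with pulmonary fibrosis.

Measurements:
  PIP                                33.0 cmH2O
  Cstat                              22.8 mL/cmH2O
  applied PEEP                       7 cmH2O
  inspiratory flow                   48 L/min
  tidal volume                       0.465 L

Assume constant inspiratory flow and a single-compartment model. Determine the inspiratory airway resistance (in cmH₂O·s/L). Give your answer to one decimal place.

Flow: 48 L/min ÷ 60 = 0.8 L/s.
Equation of motion (constant flow): PIP = Vt/C + R·V̇ + PEEP.
R·V̇ = PIP − Vt/C − PEEP = 33.0 − 465/22.8 − 7 = 33.0 − 20.395 − 7 = 5.605 cmH2O.
R = 5.605 / 0.8 = 7.006 cmH2O·s/L.

7.0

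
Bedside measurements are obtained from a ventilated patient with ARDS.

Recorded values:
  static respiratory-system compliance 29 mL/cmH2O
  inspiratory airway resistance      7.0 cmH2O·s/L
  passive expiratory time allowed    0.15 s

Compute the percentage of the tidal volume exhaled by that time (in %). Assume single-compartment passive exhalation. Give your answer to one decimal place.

52.2

τ = R × C = 7.0 × 29 mL/cmH2O = 7.0 × 0.029 L/cmH2O = 0.203 s.
Passive exhalation: V(t)/V₀ = e^(−t/τ) = e^(−0.15/0.203) = 0.4776.
Fraction exhaled = 1 − 0.4776 = 0.5224 → 52.24%.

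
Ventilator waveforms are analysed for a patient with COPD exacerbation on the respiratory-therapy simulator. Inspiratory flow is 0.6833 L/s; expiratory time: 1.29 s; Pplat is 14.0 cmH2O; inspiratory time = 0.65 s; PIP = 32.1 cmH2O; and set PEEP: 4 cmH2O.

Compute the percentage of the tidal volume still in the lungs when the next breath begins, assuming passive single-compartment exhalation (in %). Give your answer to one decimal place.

33.4

Vt = flow × Ti = 0.6833 L/s × 0.65 s × 1000 mL/L = 444.15 mL.
R = (PIP − Pplat)/V̇ = (32.1 − 14.0) / 0.6833 = 18.1/0.6833 = 26.489 cmH2O·s/L.
C = Vt/(Pplat − PEEP) = 444.15 / (14.0 − 4) = 444.15/10.0 = 44.415 mL/cmH2O.
τ = R × C = 26.489 × 0.04442 L/cmH2O = 1.177 s.
Fraction remaining at end-expiration = e^(−Te/τ) = e^(−1.29/1.177) = 0.3342 → 33.42%.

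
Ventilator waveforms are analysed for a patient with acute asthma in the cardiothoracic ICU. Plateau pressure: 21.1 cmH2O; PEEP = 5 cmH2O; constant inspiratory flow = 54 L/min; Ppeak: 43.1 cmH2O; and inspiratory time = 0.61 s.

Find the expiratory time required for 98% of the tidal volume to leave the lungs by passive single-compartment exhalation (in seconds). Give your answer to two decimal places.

Flow: 54 L/min ÷ 60 = 0.9 L/s.
Vt = flow × Ti = 0.9 L/s × 0.61 s × 1000 mL/L = 549.0 mL.
R = (PIP − Pplat)/V̇ = (43.1 − 21.1) / 0.9 = 22.0/0.9 = 24.444 cmH2O·s/L.
C = Vt/(Pplat − PEEP) = 549.0 / (21.1 − 5) = 549.0/16.1 = 34.099 mL/cmH2O.
τ = R × C = 24.444 × 0.0341 L/cmH2O = 0.8335 s.
t = −τ·ln(1 − 0.98) = −0.8335·ln(0.02) = 3.261 s.

3.26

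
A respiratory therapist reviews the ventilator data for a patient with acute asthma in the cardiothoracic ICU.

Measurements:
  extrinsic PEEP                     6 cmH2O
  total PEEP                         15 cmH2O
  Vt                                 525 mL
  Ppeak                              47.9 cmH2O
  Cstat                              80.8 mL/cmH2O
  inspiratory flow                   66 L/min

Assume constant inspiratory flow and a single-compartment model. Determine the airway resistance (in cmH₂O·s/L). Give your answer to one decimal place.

Flow: 66 L/min ÷ 60 = 1.1 L/s.
Total PEEP = 15 cmH2O (set 6 + intrinsic 9); this is the baseline alveolar pressure.
Equation of motion (constant flow): PIP = Vt/C + R·V̇ + PEEP.
R·V̇ = PIP − Vt/C − PEEP = 47.9 − 525/80.8 − 15 = 47.9 − 6.498 − 15 = 26.402 cmH2O.
R = 26.402 / 1.1 = 24.002 cmH2O·s/L.

24.0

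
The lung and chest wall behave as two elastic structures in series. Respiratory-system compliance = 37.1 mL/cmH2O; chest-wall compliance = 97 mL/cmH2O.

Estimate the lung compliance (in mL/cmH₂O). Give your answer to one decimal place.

1/CL = 1/Crs − 1/Ccw.
1/CL = 1/37.1 − 1/97 = 0.01664.
CL = 60.096 mL/cmH2O.

60.1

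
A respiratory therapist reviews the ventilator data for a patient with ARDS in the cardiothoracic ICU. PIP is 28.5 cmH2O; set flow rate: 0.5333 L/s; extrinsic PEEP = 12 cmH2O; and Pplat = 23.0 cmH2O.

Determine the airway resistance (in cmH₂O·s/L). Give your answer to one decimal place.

Raw = (PIP − Pplat) / flow = (28.5 − 23.0) / 0.5333 = 5.5 / 0.5333 = 10.313 cmH2O·s/L.

10.3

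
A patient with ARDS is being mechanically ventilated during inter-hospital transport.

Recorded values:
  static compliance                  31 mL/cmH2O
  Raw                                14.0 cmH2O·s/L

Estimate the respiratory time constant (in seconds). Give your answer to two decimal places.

τ = R × C = 14.0 × 31 mL/cmH2O = 14.0 × 0.031 L/cmH2O = 0.434 s.

0.43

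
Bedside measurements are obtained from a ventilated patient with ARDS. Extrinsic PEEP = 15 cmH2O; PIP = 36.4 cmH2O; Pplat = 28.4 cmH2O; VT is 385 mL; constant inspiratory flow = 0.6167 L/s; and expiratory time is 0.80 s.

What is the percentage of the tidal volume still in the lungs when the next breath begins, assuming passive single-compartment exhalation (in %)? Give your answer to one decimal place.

R = (PIP − Pplat)/V̇ = (36.4 − 28.4) / 0.6167 = 8.0/0.6167 = 12.972 cmH2O·s/L.
C = Vt/(Pplat − PEEP) = 385.0 / (28.4 − 15) = 385.0/13.4 = 28.731 mL/cmH2O.
τ = R × C = 12.972 × 0.02873 L/cmH2O = 0.3727 s.
Fraction remaining at end-expiration = e^(−Te/τ) = e^(−0.80/0.3727) = 0.1169 → 11.69%.

11.7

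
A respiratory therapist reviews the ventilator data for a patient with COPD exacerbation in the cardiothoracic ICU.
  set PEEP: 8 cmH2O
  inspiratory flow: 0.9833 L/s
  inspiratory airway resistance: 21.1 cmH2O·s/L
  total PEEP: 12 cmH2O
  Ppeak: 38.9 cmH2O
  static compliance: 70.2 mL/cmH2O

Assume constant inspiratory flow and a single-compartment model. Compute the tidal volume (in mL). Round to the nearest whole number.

Total PEEP = 12 cmH2O (set 8 + intrinsic 4); this is the baseline alveolar pressure.
Equation of motion (constant flow): PIP = Vt/C + R·V̇ + PEEP.
Vt/C = PIP − R·V̇ − PEEP = 38.9 − 20.748 − 12 = 6.152 cmH2O.
Vt = C × 6.152 = 70.2 × 6.152 = 431.87 mL.

432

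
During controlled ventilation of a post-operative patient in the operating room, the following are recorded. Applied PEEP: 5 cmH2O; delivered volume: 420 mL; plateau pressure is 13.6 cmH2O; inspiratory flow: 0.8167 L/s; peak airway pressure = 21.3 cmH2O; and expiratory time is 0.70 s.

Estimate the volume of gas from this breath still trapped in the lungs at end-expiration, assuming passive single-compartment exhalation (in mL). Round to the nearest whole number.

R = (PIP − Pplat)/V̇ = (21.3 − 13.6) / 0.8167 = 7.7/0.8167 = 9.428 cmH2O·s/L.
C = Vt/(Pplat − PEEP) = 420.0 / (13.6 − 5) = 420.0/8.6 = 48.837 mL/cmH2O.
τ = R × C = 9.428 × 0.04884 L/cmH2O = 0.4605 s.
Fraction remaining = e^(−Te/τ) = e^(−0.70/0.4605) = 0.2187.
Trapped volume = 420.0 × 0.2187 = 91.854 mL.

92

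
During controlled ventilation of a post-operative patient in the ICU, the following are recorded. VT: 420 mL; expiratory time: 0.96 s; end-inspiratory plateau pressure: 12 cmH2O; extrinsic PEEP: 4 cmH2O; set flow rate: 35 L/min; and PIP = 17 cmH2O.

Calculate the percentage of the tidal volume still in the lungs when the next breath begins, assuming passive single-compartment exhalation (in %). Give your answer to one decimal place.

Flow: 35 L/min ÷ 60 = 0.5833 L/s.
R = (PIP − Pplat)/V̇ = (17 − 12) / 0.5833 = 5.0/0.5833 = 8.572 cmH2O·s/L.
C = Vt/(Pplat − PEEP) = 420.0 / (12 − 4) = 420.0/8.0 = 52.5 mL/cmH2O.
τ = R × C = 8.572 × 0.0525 L/cmH2O = 0.45 s.
Fraction remaining at end-expiration = e^(−Te/τ) = e^(−0.96/0.45) = 0.1184 → 11.84%.

11.8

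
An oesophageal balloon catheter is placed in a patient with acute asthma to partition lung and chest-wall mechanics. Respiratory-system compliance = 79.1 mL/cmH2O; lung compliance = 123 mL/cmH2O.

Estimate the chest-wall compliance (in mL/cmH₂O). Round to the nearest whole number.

222

1/Ccw = 1/Crs − 1/CL.
1/Ccw = 1/79.1 − 1/123 = 0.004512.
Ccw = 221.63 mL/cmH2O.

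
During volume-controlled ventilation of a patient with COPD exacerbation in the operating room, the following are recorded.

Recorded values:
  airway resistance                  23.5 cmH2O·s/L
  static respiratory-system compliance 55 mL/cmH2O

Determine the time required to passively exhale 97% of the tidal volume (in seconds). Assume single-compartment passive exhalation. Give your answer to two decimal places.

τ = R × C = 23.5 × 55 mL/cmH2O = 23.5 × 0.055 L/cmH2O = 1.293 s.
Exhaled fraction f = 1 − e^(−t/τ) → t = −τ·ln(1 − f) = −1.293·ln(0.03) = 4.534 s.

4.53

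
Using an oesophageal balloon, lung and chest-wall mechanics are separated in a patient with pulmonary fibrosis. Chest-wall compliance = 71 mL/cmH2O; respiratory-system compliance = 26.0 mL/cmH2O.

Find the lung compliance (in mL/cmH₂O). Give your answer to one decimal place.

41.0

1/CL = 1/Crs − 1/Ccw.
1/CL = 1/26.0 − 1/71 = 0.02438.
CL = 41.017 mL/cmH2O.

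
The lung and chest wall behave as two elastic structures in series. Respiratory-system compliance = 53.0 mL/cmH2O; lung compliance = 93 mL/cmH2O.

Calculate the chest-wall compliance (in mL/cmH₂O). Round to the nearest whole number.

123

1/Ccw = 1/Crs − 1/CL.
1/Ccw = 1/53.0 − 1/93 = 0.008115.
Ccw = 123.23 mL/cmH2O.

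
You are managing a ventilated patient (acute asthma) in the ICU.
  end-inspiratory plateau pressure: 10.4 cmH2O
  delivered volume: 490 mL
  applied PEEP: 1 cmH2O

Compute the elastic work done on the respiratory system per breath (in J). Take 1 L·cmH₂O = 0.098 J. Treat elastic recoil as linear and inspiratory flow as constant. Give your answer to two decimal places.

0.23

Elastic work ≈ ½ × (Pplat − PEEP) × Vt = 0.5 × (10.4 − 1) × 0.490 L = 0.5 × 9.4 × 0.490 = 2.303 L·cmH2O.
× 0.098 J/(L·cmH2O) → 0.2257 J.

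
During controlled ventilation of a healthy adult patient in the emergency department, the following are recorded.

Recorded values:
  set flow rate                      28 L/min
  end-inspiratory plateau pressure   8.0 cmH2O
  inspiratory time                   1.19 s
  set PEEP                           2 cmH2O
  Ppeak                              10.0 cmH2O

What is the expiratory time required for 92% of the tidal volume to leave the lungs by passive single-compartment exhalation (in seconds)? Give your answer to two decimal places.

1.00

Flow: 28 L/min ÷ 60 = 0.4667 L/s.
Vt = flow × Ti = 0.4667 L/s × 1.19 s × 1000 mL/L = 555.37 mL.
R = (PIP − Pplat)/V̇ = (10.0 − 8.0) / 0.4667 = 2.0/0.4667 = 4.285 cmH2O·s/L.
C = Vt/(Pplat − PEEP) = 555.37 / (8.0 − 2) = 555.37/6.0 = 92.562 mL/cmH2O.
τ = R × C = 4.285 × 0.09256 L/cmH2O = 0.3966 s.
t = −τ·ln(1 − 0.92) = −0.3966·ln(0.08) = 1.002 s.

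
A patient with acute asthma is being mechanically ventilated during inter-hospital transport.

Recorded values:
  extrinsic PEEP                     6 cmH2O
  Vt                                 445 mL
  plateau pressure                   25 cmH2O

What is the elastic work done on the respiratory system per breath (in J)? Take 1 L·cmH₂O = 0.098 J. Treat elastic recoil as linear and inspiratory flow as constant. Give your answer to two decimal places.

0.41

Elastic work ≈ ½ × (Pplat − PEEP) × Vt = 0.5 × (25 − 6) × 0.445 L = 0.5 × 19.0 × 0.445 = 4.228 L·cmH2O.
× 0.098 J/(L·cmH2O) → 0.4143 J.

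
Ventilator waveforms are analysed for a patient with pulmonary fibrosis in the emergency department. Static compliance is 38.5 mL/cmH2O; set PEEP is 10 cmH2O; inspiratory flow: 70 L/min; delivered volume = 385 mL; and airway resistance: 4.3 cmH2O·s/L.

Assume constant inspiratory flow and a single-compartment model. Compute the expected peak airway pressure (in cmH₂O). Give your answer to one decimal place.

25.0

Flow: 70 L/min ÷ 60 = 1.1667 L/s.
Equation of motion (constant flow): PIP = Vt/C + R·V̇ + PEEP.
PIP = 385/38.5 + 4.3×1.1667 + 10 = 10.0 + 5.017 + 10 = 25.017 cmH2O.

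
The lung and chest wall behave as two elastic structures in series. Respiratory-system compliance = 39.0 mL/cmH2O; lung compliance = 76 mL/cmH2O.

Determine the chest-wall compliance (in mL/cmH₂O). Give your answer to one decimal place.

1/Ccw = 1/Crs − 1/CL.
1/Ccw = 1/39.0 − 1/76 = 0.01248.
Ccw = 80.128 mL/cmH2O.

80.1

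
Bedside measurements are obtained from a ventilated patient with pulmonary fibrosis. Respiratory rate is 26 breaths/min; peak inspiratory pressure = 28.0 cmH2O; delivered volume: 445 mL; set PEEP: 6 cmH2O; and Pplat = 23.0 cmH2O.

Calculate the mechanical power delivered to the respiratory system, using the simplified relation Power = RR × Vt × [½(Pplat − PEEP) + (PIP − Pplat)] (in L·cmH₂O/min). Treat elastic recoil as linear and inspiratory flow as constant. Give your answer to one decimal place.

Per-breath work = Vt × [½(Pplat−PEEP) + (PIP−Pplat)] = 0.445 × [0.5×17.0 + 5.0] = 0.445 × 13.5 = 6.008 L·cmH2O.
Power = 26 × 6.008 = 156.21 L·cmH2O/min.

156.2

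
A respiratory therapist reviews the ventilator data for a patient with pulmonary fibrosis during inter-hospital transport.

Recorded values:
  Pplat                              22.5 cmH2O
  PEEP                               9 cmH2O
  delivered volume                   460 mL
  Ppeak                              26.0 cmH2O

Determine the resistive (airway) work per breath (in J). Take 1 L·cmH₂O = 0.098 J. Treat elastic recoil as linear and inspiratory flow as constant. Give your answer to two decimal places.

With constant inspiratory flow the resistive pressure is constant at PIP − Pplat = 26.0 − 22.5 = 3.5 cmH2O, so resistive work = 3.5 × 0.460 = 1.61 L·cmH2O.
× 0.098 J/(L·cmH2O) → 0.1578 J.

0.16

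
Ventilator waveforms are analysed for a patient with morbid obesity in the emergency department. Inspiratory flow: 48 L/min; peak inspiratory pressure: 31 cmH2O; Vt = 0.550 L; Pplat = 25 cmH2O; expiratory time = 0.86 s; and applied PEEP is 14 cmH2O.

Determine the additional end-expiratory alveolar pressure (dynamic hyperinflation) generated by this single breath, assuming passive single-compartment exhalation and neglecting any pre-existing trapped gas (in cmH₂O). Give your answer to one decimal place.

Flow: 48 L/min ÷ 60 = 0.8 L/s.
R = (PIP − Pplat)/V̇ = (31 − 25) / 0.8 = 6.0/0.8 = 7.5 cmH2O·s/L.
C = Vt/(Pplat − PEEP) = 550.0 / (25 − 14) = 550.0/11.0 = 50.0 mL/cmH2O.
τ = R × C = 7.5 × 0.05 L/cmH2O = 0.375 s.
Fraction remaining = e^(−Te/τ) = e^(−0.86/0.375) = 0.1009; trapped volume = 550.0 × 0.1009 = 55.495 mL.
Additional alveolar pressure from trapping ≈ V_trapped / C = 55.495 / 50.0 = 1.11 cmH2O.

1.1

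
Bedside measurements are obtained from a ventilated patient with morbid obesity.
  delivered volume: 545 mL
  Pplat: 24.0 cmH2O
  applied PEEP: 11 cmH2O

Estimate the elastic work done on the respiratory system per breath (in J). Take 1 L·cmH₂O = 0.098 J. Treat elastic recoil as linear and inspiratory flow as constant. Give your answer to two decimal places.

0.35

Elastic work ≈ ½ × (Pplat − PEEP) × Vt = 0.5 × (24.0 − 11) × 0.545 L = 0.5 × 13.0 × 0.545 = 3.543 L·cmH2O.
× 0.098 J/(L·cmH2O) → 0.3472 J.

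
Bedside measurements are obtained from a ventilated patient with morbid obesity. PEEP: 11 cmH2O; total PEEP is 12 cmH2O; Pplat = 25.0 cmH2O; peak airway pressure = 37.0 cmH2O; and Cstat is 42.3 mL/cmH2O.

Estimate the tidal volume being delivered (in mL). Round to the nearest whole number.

550

End-expiratory occlusion gives total PEEP = 12 cmH2O (intrinsic PEEP = 12 − 11 = 1). Use total PEEP for the elastic gradient.
Vt = Cstat × (Pplat − PEEPtotal) = 42.3 × (25.0 − 12) = 42.3 × 13.0 = 549.9 mL.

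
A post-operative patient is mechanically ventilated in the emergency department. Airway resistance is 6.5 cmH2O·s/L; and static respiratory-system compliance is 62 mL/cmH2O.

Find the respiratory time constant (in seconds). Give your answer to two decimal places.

0.40

τ = R × C = 6.5 × 62 mL/cmH2O = 6.5 × 0.062 L/cmH2O = 0.403 s.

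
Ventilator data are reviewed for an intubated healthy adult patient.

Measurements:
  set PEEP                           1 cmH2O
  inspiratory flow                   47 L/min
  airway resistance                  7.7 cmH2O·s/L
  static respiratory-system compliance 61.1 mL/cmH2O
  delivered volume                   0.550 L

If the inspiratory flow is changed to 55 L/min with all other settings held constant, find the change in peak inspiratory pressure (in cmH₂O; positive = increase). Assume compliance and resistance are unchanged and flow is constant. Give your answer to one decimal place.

1.0

Flow: 47 L/min ÷ 60 = 0.7833 L/s.
New flow: 55 L/min ÷ 60 = 0.9167 L/s.
PIP = Vt/C + R·V̇ + PEEP (constant-flow equation of motion).
Only the resistive term changes: ΔPIP = R × ΔV̇ = 7.7 × (0.9167 − 0.7833) = 7.7 × 0.1334 = 1.027 cmH2O.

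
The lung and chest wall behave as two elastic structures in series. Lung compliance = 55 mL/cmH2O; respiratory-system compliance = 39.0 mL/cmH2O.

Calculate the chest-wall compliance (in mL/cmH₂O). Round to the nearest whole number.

134

1/Ccw = 1/Crs − 1/CL.
1/Ccw = 1/39.0 − 1/55 = 0.007459.
Ccw = 134.07 mL/cmH2O.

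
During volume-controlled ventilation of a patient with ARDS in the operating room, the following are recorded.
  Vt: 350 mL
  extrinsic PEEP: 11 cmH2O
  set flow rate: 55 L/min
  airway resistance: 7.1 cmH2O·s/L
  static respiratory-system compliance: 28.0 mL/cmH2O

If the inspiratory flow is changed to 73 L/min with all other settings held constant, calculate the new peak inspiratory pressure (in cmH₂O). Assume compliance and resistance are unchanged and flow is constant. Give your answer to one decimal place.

Flow: 55 L/min ÷ 60 = 0.9167 L/s.
New flow: 73 L/min ÷ 60 = 1.2167 L/s.
PIP = Vt/C + R·V̇ + PEEP (constant-flow equation of motion).
Only the resistive term changes: ΔPIP = R × ΔV̇ = 7.1 × (1.2167 − 0.9167) = 7.1 × 0.3 = 2.13 cmH2O.
Original PIP = 350/28.0 + 7.1×0.9167 + 11 = 30.009 cmH2O; new PIP = 30.009 + (2.13) = 32.139 cmH2O.

32.1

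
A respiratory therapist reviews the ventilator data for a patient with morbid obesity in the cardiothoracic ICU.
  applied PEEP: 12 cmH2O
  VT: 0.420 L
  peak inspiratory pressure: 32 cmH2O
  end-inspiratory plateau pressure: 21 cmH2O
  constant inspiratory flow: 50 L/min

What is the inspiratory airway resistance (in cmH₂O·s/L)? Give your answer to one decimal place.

Flow: 50 L/min ÷ 60 = 0.8333 L/s.
Raw = (PIP − Pplat) / flow = (32 − 21) / 0.8333 = 11.0 / 0.8333 = 13.201 cmH2O·s/L.

13.2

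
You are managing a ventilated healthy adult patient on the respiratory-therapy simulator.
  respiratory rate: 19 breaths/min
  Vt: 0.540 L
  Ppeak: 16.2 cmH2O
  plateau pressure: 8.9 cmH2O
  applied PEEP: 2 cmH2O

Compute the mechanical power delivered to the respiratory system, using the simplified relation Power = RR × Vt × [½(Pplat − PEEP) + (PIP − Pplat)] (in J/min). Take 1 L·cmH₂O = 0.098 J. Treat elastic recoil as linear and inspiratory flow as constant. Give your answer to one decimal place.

10.8

Per-breath work = Vt × [½(Pplat−PEEP) + (PIP−Pplat)] = 0.540 × [0.5×6.9 + 7.3] = 0.540 × 10.75 = 5.805 L·cmH2O.
Power = 19 × 5.805 = 110.3 L·cmH2O/min.
× 0.098 J/(L·cmH2O) → 10.809 J/min.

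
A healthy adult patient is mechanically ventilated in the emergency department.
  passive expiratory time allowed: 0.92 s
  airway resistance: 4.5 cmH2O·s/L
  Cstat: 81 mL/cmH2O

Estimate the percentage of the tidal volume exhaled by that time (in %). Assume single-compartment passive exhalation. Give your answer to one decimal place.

92.0

τ = R × C = 4.5 × 81 mL/cmH2O = 4.5 × 0.081 L/cmH2O = 0.3645 s.
Passive exhalation: V(t)/V₀ = e^(−t/τ) = e^(−0.92/0.3645) = 0.08014.
Fraction exhaled = 1 − 0.08014 = 0.9199 → 91.99%.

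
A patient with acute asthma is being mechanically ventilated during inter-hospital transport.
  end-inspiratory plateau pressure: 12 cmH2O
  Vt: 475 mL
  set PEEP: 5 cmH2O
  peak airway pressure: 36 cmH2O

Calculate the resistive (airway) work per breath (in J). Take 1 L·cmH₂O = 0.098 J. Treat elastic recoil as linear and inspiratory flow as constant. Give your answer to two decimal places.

With constant inspiratory flow the resistive pressure is constant at PIP − Pplat = 36 − 12 = 24.0 cmH2O, so resistive work = 24.0 × 0.475 = 11.4 L·cmH2O.
× 0.098 J/(L·cmH2O) → 1.117 J.

1.12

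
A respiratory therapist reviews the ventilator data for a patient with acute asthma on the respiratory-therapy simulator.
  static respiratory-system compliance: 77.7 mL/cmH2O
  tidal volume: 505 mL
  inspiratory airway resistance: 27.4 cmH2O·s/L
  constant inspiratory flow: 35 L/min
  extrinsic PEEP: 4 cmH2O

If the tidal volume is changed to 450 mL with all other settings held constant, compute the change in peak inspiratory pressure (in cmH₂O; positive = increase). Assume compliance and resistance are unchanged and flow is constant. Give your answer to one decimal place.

PIP = Vt/C + R·V̇ + PEEP (constant-flow equation of motion).
Only the elastic term changes: ΔPIP = ΔVt / C = (450 − 505) / 77.7 = -0.7079 cmH2O.

-0.7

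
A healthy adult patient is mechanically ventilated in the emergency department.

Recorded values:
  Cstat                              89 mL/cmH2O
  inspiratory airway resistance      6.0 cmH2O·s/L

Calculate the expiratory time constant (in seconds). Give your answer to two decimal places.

τ = R × C = 6.0 × 89 mL/cmH2O = 6.0 × 0.089 L/cmH2O = 0.534 s.

0.53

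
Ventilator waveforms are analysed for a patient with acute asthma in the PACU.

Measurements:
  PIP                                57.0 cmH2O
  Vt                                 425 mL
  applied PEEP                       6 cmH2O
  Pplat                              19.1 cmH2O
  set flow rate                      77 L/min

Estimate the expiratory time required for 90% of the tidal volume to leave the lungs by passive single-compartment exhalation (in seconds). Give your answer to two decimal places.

2.21

Flow: 77 L/min ÷ 60 = 1.2833 L/s.
R = (PIP − Pplat)/V̇ = (57.0 − 19.1) / 1.2833 = 37.9/1.2833 = 29.533 cmH2O·s/L.
C = Vt/(Pplat − PEEP) = 425.0 / (19.1 − 6) = 425.0/13.1 = 32.443 mL/cmH2O.
τ = R × C = 29.533 × 0.03244 L/cmH2O = 0.9581 s.
t = −τ·ln(1 − 0.90) = −0.9581·ln(0.1) = 2.206 s.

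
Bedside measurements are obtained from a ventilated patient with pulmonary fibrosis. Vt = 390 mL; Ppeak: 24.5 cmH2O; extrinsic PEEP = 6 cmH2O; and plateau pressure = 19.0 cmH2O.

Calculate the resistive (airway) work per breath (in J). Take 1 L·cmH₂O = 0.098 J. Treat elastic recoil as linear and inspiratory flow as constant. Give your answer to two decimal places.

With constant inspiratory flow the resistive pressure is constant at PIP − Pplat = 24.5 − 19.0 = 5.5 cmH2O, so resistive work = 5.5 × 0.390 = 2.145 L·cmH2O.
× 0.098 J/(L·cmH2O) → 0.2102 J.

0.21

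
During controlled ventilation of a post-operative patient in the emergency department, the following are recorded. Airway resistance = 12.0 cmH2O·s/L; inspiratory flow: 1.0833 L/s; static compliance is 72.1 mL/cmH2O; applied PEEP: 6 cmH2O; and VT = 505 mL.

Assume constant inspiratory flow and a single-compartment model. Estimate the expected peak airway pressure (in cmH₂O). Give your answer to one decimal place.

26.0

Equation of motion (constant flow): PIP = Vt/C + R·V̇ + PEEP.
PIP = 505/72.1 + 12.0×1.0833 + 6 = 7.004 + 13.0 + 6 = 26.004 cmH2O.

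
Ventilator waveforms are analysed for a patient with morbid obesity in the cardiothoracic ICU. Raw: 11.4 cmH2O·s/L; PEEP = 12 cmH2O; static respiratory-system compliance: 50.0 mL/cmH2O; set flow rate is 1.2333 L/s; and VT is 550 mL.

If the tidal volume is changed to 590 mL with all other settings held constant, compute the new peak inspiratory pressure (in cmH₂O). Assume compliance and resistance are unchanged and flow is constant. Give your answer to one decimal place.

PIP = Vt/C + R·V̇ + PEEP (constant-flow equation of motion).
Only the elastic term changes: ΔPIP = ΔVt / C = (590 − 550) / 50.0 = 0.8 cmH2O.
Original PIP = 550/50.0 + 11.4×1.2333 + 12 = 37.06 cmH2O; new PIP = 37.06 + (0.8) = 37.86 cmH2O.

37.9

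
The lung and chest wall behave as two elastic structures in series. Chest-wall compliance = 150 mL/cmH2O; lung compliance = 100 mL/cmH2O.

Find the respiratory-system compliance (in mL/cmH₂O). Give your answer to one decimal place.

60.0

Lung and chest wall are elastances in series: 1/Crs = 1/CL + 1/Ccw.
1/Crs = 1/100 + 1/150 = 0.01667.
Crs = 59.988 mL/cmH2O.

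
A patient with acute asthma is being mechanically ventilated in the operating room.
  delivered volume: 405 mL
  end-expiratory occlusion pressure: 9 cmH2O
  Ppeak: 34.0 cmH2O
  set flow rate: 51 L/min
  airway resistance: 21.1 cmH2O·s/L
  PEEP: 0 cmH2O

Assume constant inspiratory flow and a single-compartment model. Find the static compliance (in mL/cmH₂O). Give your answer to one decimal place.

Flow: 51 L/min ÷ 60 = 0.85 L/s.
Total PEEP = 9 cmH2O (set 0 + intrinsic 9); this is the baseline alveolar pressure.
Equation of motion (constant flow): PIP = Vt/C + R·V̇ + PEEP.
Vt/C = PIP − R·V̇ − PEEP = 34.0 − 21.1×0.85 − 9 = 34.0 − 17.935 − 9 = 7.065 cmH2O.
C = Vt / 7.065 = 405 / 7.065 = 57.325 mL/cmH2O.

57.3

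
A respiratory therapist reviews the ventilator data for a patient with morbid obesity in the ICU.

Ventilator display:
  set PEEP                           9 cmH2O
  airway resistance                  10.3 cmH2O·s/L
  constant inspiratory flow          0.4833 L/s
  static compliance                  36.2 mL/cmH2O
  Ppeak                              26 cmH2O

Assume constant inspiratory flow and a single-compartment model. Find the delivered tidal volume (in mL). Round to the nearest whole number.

435

Equation of motion (constant flow): PIP = Vt/C + R·V̇ + PEEP.
Vt/C = PIP − R·V̇ − PEEP = 26 − 4.978 − 9 = 12.022 cmH2O.
Vt = C × 12.022 = 36.2 × 12.022 = 435.2 mL.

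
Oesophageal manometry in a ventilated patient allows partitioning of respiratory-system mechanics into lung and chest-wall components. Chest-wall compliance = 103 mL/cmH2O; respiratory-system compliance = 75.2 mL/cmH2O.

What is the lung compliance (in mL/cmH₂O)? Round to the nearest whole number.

1/CL = 1/Crs − 1/Ccw.
1/CL = 1/75.2 − 1/103 = 0.003589.
CL = 278.63 mL/cmH2O.

279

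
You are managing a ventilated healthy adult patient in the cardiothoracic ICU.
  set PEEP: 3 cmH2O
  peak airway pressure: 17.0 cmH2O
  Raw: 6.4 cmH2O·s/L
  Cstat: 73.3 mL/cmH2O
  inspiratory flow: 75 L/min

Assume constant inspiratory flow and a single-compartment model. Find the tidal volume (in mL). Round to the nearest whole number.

Flow: 75 L/min ÷ 60 = 1.25 L/s.
Equation of motion (constant flow): PIP = Vt/C + R·V̇ + PEEP.
Vt/C = PIP − R·V̇ − PEEP = 17.0 − 8.0 − 3 = 6.0 cmH2O.
Vt = C × 6.0 = 73.3 × 6.0 = 439.8 mL.

440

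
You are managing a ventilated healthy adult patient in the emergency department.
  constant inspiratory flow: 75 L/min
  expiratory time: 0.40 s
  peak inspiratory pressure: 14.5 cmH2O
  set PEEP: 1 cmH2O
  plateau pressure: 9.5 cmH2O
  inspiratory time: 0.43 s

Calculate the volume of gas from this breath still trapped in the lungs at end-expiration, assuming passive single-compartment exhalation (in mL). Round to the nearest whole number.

Flow: 75 L/min ÷ 60 = 1.25 L/s.
Vt = flow × Ti = 1.25 L/s × 0.43 s × 1000 mL/L = 537.5 mL.
R = (PIP − Pplat)/V̇ = (14.5 − 9.5) / 1.25 = 5.0/1.25 = 4.0 cmH2O·s/L.
C = Vt/(Pplat − PEEP) = 537.5 / (9.5 − 1) = 537.5/8.5 = 63.235 mL/cmH2O.
τ = R × C = 4.0 × 0.06324 L/cmH2O = 0.253 s.
Fraction remaining = e^(−Te/τ) = e^(−0.40/0.253) = 0.2058.
Trapped volume = 537.5 × 0.2058 = 110.62 mL.

111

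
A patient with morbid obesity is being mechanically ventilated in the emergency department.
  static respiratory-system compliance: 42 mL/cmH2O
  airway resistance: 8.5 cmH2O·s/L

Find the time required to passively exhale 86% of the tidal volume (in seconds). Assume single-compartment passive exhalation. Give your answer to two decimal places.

τ = R × C = 8.5 × 42 mL/cmH2O = 8.5 × 0.042 L/cmH2O = 0.357 s.
Exhaled fraction f = 1 − e^(−t/τ) → t = −τ·ln(1 − f) = −0.357·ln(0.14) = 0.7019 s.

0.70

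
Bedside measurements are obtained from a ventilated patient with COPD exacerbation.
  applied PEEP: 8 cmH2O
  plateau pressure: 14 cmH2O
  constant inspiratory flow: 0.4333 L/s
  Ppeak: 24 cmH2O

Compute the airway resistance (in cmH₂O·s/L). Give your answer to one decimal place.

23.1

Raw = (PIP − Pplat) / flow = (24 − 14) / 0.4333 = 10.0 / 0.4333 = 23.079 cmH2O·s/L.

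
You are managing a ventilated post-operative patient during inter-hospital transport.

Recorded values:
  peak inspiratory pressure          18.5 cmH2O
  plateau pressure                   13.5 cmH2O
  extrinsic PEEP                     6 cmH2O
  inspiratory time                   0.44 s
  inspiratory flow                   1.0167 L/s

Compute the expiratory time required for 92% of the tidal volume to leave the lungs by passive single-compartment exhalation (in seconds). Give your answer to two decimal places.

Vt = flow × Ti = 1.0167 L/s × 0.44 s × 1000 mL/L = 447.35 mL.
R = (PIP − Pplat)/V̇ = (18.5 − 13.5) / 1.0167 = 5.0/1.0167 = 4.918 cmH2O·s/L.
C = Vt/(Pplat − PEEP) = 447.35 / (13.5 − 6) = 447.35/7.5 = 59.647 mL/cmH2O.
τ = R × C = 4.918 × 0.05965 L/cmH2O = 0.2934 s.
t = −τ·ln(1 − 0.92) = −0.2934·ln(0.08) = 0.741 s.

0.74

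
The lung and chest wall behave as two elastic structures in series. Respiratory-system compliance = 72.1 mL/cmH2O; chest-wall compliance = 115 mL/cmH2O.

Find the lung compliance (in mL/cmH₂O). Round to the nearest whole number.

1/CL = 1/Crs − 1/Ccw.
1/CL = 1/72.1 − 1/115 = 0.005174.
CL = 193.27 mL/cmH2O.

193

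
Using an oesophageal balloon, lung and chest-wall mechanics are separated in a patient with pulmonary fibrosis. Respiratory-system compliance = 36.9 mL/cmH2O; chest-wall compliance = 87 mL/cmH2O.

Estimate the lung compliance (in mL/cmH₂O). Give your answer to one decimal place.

1/CL = 1/Crs − 1/Ccw.
1/CL = 1/36.9 − 1/87 = 0.01561.
CL = 64.061 mL/cmH2O.

64.1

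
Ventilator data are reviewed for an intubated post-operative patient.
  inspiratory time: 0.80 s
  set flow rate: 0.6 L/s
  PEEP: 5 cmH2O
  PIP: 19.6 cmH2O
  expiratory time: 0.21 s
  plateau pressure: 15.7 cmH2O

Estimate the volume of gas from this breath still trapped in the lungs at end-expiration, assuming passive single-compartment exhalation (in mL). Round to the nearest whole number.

234

Vt = flow × Ti = 0.6 L/s × 0.80 s × 1000 mL/L = 480.0 mL.
R = (PIP − Pplat)/V̇ = (19.6 − 15.7) / 0.6 = 3.9/0.6 = 6.5 cmH2O·s/L.
C = Vt/(Pplat − PEEP) = 480.0 / (15.7 − 5) = 480.0/10.7 = 44.86 mL/cmH2O.
τ = R × C = 6.5 × 0.04486 L/cmH2O = 0.2916 s.
Fraction remaining = e^(−Te/τ) = e^(−0.21/0.2916) = 0.4867.
Trapped volume = 480.0 × 0.4867 = 233.62 mL.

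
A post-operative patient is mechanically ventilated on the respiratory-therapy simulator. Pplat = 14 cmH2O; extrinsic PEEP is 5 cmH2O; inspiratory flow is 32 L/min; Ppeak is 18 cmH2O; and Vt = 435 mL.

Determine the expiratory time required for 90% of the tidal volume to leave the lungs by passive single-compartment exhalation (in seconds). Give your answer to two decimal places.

Flow: 32 L/min ÷ 60 = 0.5333 L/s.
R = (PIP − Pplat)/V̇ = (18 − 14) / 0.5333 = 4.0/0.5333 = 7.5 cmH2O·s/L.
C = Vt/(Pplat − PEEP) = 435.0 / (14 − 5) = 435.0/9.0 = 48.333 mL/cmH2O.
τ = R × C = 7.5 × 0.04833 L/cmH2O = 0.3625 s.
t = −τ·ln(1 − 0.90) = −0.3625·ln(0.1) = 0.8347 s.

0.83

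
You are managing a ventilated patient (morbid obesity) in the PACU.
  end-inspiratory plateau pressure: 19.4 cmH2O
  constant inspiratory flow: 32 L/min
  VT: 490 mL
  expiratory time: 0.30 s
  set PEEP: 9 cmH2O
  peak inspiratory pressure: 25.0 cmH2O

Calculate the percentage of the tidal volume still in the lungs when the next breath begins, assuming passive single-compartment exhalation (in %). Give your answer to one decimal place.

54.5

Flow: 32 L/min ÷ 60 = 0.5333 L/s.
R = (PIP − Pplat)/V̇ = (25.0 − 19.4) / 0.5333 = 5.6/0.5333 = 10.501 cmH2O·s/L.
C = Vt/(Pplat − PEEP) = 490.0 / (19.4 − 9) = 490.0/10.4 = 47.115 mL/cmH2O.
τ = R × C = 10.501 × 0.04712 L/cmH2O = 0.4948 s.
Fraction remaining at end-expiration = e^(−Te/τ) = e^(−0.30/0.4948) = 0.5454 → 54.54%.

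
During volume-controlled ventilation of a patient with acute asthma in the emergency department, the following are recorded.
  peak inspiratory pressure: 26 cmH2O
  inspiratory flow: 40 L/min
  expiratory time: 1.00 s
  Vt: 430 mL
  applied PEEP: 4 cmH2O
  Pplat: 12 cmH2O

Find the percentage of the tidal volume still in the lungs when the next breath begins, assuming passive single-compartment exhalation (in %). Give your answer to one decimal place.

Flow: 40 L/min ÷ 60 = 0.6667 L/s.
R = (PIP − Pplat)/V̇ = (26 − 12) / 0.6667 = 14.0/0.6667 = 20.999 cmH2O·s/L.
C = Vt/(Pplat − PEEP) = 430.0 / (12 − 4) = 430.0/8.0 = 53.75 mL/cmH2O.
τ = R × C = 20.999 × 0.05375 L/cmH2O = 1.129 s.
Fraction remaining at end-expiration = e^(−Te/τ) = e^(−1.00/1.129) = 0.4124 → 41.24%.

41.2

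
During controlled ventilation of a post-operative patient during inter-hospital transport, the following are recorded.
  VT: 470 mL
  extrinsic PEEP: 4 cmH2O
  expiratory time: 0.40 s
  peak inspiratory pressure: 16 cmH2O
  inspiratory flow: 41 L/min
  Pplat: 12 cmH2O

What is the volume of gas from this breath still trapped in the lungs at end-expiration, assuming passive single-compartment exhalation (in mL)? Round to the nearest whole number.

147

Flow: 41 L/min ÷ 60 = 0.6833 L/s.
R = (PIP − Pplat)/V̇ = (16 − 12) / 0.6833 = 4.0/0.6833 = 5.854 cmH2O·s/L.
C = Vt/(Pplat − PEEP) = 470.0 / (12 − 4) = 470.0/8.0 = 58.75 mL/cmH2O.
τ = R × C = 5.854 × 0.05875 L/cmH2O = 0.3439 s.
Fraction remaining = e^(−Te/τ) = e^(−0.40/0.3439) = 0.3125.
Trapped volume = 470.0 × 0.3125 = 146.88 mL.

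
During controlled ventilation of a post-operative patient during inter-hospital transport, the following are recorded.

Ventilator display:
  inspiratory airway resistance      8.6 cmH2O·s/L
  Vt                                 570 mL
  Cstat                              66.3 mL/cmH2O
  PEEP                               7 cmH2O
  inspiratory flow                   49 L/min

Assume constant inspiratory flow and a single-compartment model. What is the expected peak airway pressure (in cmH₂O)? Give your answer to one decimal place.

22.6

Flow: 49 L/min ÷ 60 = 0.8167 L/s.
Equation of motion (constant flow): PIP = Vt/C + R·V̇ + PEEP.
PIP = 570/66.3 + 8.6×0.8167 + 7 = 8.597 + 7.024 + 7 = 22.621 cmH2O.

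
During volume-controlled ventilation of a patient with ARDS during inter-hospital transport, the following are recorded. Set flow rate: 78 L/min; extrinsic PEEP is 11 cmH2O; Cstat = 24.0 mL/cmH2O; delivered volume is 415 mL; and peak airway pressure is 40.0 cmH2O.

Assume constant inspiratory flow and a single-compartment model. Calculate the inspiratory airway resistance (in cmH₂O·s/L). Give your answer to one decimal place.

9.0

Flow: 78 L/min ÷ 60 = 1.3 L/s.
Equation of motion (constant flow): PIP = Vt/C + R·V̇ + PEEP.
R·V̇ = PIP − Vt/C − PEEP = 40.0 − 415/24.0 − 11 = 40.0 − 17.292 − 11 = 11.708 cmH2O.
R = 11.708 / 1.3 = 9.006 cmH2O·s/L.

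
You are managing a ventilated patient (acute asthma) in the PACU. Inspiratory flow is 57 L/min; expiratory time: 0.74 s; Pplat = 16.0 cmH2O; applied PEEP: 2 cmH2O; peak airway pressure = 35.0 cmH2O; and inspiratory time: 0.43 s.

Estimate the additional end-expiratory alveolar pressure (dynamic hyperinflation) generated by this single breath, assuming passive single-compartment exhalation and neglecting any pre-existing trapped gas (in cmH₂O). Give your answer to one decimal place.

Flow: 57 L/min ÷ 60 = 0.95 L/s.
Vt = flow × Ti = 0.95 L/s × 0.43 s × 1000 mL/L = 408.5 mL.
R = (PIP − Pplat)/V̇ = (35.0 − 16.0) / 0.95 = 19.0/0.95 = 20.0 cmH2O·s/L.
C = Vt/(Pplat − PEEP) = 408.5 / (16.0 − 2) = 408.5/14.0 = 29.179 mL/cmH2O.
τ = R × C = 20.0 × 0.02918 L/cmH2O = 0.5836 s.
Fraction remaining = e^(−Te/τ) = e^(−0.74/0.5836) = 0.2814; trapped volume = 408.5 × 0.2814 = 114.95 mL.
Additional alveolar pressure from trapping ≈ V_trapped / C = 114.95 / 29.179 = 3.939 cmH2O.

3.9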